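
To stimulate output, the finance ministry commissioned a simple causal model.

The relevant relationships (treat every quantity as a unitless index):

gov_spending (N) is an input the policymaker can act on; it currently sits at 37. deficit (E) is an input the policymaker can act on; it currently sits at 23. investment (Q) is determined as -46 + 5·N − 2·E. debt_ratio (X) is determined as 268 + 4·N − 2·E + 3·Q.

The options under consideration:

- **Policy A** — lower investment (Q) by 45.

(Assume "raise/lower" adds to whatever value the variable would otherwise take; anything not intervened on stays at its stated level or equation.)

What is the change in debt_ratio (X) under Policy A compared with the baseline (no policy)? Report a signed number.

-135

Baseline:
  N = 37
  E = 23
  Q = -46 + 5·37 − 2·23 = 93
  X = 268 + 4·37 − 2·23 + 3·93 = 649
Policy A (Q − 45):
  N = 37
  E = 23
  Q = -46 + 5·37 − 2·23 (−45 from intervention) = 48
  X = 268 + 4·37 − 2·23 + 3·48 = 514
Change in X: 514 − 649 = -135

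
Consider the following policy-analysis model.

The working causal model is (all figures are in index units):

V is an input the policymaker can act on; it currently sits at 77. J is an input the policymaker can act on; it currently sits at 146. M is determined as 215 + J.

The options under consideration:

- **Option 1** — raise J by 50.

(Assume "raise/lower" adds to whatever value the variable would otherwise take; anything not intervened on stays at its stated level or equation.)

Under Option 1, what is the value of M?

Option 1 (J + 50):
  J = 146 + 50 = 196
  M = 215 + 196 = 411

411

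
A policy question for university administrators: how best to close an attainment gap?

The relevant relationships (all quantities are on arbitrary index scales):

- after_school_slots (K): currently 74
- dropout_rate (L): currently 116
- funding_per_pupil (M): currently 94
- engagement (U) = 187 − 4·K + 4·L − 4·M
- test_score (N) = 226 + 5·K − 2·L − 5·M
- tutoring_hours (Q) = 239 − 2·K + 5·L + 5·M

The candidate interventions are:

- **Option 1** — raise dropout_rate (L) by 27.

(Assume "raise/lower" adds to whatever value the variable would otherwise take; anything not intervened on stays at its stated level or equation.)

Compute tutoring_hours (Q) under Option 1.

1276

Option 1 (L + 27):
  K = 74
  L = 116 + 27 = 143
  M = 94
  Q = 239 − 2·74 + 5·143 + 5·94 = 1276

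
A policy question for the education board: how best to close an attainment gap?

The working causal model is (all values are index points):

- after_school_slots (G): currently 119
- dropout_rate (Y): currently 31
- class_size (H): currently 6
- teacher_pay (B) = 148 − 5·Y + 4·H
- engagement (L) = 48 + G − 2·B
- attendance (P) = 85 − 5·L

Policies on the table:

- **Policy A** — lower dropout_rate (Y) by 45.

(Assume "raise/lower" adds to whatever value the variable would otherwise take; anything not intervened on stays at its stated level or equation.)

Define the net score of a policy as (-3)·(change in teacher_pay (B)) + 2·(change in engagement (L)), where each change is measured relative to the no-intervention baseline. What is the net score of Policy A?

-1575

Baseline:
  G = 119
  Y = 31
  H = 6
  B = 148 − 5·31 + 4·6 = 17
  L = 48 + 119 − 2·17 = 133
Policy A (Y − 45):
  G = 119
  Y = 31 − 45 = -14
  H = 6
  B = 148 − 5·(-14) + 4·6 = 242
  L = 48 + 119 − 2·242 = -317
ΔB = 242 − 17 = 225; ΔL = -317 − 133 = -450
Score = (-3)·225 + 2·(-450) = -1575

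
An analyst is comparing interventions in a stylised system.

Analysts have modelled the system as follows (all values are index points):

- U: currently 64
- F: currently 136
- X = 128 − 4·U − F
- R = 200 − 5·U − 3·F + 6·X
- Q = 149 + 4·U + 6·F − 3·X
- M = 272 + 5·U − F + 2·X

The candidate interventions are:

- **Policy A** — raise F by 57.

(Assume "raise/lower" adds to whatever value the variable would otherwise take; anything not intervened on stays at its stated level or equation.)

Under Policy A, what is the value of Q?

Policy A (F + 57):
  U = 64
  F = 136 + 57 = 193
  X = 128 − 4·64 − 193 = -321
  Q = 149 + 4·64 + 6·193 − 3·(-321) = 2526

2526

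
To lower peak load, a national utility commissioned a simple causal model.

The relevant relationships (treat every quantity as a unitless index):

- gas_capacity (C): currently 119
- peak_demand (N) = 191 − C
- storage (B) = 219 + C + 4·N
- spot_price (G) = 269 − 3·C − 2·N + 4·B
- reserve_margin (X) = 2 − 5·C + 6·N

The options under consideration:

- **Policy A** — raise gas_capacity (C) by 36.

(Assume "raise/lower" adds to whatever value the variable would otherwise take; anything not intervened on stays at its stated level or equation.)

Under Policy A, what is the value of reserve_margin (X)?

Policy A (C + 36):
  C = 119 + 36 = 155
  N = 191 − 155 = 36
  X = 2 − 5·155 + 6·36 = -557

-557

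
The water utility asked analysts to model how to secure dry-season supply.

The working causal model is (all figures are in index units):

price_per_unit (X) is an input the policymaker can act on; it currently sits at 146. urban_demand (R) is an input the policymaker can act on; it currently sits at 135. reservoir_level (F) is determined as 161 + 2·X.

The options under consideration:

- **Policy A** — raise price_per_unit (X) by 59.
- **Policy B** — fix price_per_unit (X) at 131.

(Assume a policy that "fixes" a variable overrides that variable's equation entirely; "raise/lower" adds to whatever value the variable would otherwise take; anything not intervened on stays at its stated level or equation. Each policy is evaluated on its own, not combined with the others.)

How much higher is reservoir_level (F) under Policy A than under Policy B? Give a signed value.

Policy A (X + 59):
  X = 146 + 59 = 205
  F = 161 + 2·205 = 571
Policy B (X := 131):
  X = 131
  F = 161 + 2·131 = 423
F: 571 − 423 = 148

148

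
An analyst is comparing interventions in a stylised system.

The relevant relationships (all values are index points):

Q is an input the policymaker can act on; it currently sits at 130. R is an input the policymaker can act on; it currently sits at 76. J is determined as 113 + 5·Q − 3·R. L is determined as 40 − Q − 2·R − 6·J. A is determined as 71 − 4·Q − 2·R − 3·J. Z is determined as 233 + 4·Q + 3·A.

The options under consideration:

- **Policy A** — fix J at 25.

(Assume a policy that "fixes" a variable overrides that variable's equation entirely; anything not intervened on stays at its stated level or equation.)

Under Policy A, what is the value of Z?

-1275

Policy A (J := 25):
  Q = 130
  R = 76
  J = 25
  A = 71 − 4·130 − 2·76 − 3·25 = -676
  Z = 233 + 4·130 + 3·(-676) = -1275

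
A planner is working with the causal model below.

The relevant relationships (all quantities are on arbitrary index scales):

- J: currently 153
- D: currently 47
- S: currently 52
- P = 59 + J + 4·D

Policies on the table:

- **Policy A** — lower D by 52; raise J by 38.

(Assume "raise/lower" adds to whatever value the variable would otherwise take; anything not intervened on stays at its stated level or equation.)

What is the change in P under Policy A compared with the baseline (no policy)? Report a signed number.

-170

Baseline:
  J = 153
  D = 47
  P = 59 + 153 + 4·47 = 400
Policy A (D − 52, J + 38):
  J = 153 + 38 = 191
  D = 47 − 52 = -5
  P = 59 + 191 + 4·(-5) = 230
Change in P: 230 − 400 = -170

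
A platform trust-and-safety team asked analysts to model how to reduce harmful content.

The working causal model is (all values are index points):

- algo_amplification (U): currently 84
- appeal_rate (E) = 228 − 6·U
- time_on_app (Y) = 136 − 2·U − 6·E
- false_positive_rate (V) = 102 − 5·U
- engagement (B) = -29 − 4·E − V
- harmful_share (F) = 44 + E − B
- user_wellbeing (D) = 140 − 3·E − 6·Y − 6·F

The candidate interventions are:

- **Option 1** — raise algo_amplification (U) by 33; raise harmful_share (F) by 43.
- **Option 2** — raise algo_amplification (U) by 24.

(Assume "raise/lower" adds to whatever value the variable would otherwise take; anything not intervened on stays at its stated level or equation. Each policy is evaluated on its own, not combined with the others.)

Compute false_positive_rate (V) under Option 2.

-438

Option 2 (U + 24):
  U = 84 + 24 = 108
  V = 102 − 5·108 = -438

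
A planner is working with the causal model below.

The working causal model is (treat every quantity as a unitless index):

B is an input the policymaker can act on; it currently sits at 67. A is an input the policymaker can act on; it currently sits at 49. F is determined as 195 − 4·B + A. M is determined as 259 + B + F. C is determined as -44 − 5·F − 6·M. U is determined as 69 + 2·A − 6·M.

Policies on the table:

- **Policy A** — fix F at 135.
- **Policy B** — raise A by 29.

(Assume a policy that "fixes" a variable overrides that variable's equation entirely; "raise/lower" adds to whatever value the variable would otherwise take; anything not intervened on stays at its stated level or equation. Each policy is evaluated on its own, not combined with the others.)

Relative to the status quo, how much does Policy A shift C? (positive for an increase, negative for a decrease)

-1749

Baseline:
  B = 67
  A = 49
  F = 195 − 4·67 + 49 = -24
  M = 259 + 67 + (-24) = 302
  C = -44 − 5·(-24) − 6·302 = -1736
Policy A (F := 135):
  B = 67
  A = 49
  F = 135
  M = 259 + 67 + 135 = 461
  C = -44 − 5·135 − 6·461 = -3485
Change in C: -3485 − (-1736) = -1749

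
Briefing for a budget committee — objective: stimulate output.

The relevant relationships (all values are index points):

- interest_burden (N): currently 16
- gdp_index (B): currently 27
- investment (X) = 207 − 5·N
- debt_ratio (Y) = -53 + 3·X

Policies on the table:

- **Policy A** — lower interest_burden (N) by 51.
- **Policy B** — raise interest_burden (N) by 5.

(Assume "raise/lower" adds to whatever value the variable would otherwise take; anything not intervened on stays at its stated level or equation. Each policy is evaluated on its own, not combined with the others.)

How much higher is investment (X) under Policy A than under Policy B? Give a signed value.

280

Policy A (N − 51):
  N = 16 − 51 = -35
  X = 207 − 5·(-35) = 382
Policy B (N + 5):
  N = 16 + 5 = 21
  X = 207 − 5·21 = 102
X: 382 − 102 = 280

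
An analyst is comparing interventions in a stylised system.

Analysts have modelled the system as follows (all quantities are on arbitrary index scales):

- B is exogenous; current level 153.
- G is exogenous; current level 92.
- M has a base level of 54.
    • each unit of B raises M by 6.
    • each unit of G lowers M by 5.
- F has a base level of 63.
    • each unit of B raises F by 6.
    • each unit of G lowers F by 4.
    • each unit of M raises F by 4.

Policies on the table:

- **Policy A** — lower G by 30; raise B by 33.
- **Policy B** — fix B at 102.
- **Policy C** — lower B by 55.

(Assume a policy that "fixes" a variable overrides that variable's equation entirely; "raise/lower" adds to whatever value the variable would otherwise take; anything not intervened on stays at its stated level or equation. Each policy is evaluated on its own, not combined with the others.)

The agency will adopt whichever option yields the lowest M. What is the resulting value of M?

182

Policy A (G − 30, B + 33):
  B = 153 + 33 = 186
  G = 92 − 30 = 62
  M = 54 + 6·186 − 5·62 = 860
Policy B (B := 102):
  B = 102
  G = 92
  M = 54 + 6·102 − 5·92 = 206
Policy C (B − 55):
  B = 153 − 55 = 98
  G = 92
  M = 54 + 6·98 − 5·92 = 182
Comparing — Policy A: M=860, Policy B: M=206, Policy C: M=182. Lowest is 182 (Policy C).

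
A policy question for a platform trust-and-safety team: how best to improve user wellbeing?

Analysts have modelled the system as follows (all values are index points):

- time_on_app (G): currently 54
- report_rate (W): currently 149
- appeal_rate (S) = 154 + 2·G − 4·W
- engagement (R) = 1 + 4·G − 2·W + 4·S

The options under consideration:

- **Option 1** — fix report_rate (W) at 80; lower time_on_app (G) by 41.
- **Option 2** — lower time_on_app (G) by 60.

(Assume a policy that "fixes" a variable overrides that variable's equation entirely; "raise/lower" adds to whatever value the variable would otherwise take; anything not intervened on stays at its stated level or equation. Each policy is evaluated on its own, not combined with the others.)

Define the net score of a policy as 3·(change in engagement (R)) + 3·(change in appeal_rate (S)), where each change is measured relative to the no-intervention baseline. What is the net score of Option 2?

Baseline:
  G = 54
  W = 149
  S = 154 + 2·54 − 4·149 = -334
  R = 1 + 4·54 − 2·149 + 4·(-334) = -1417
Option 2 (G − 60):
  G = 54 − 60 = -6
  W = 149
  S = 154 + 2·(-6) − 4·149 = -454
  R = 1 + 4·(-6) − 2·149 + 4·(-454) = -2137
ΔR = -2137 − (-1417) = -720; ΔS = -454 − (-334) = -120
Score = 3·(-720) + 3·(-120) = -2520

-2520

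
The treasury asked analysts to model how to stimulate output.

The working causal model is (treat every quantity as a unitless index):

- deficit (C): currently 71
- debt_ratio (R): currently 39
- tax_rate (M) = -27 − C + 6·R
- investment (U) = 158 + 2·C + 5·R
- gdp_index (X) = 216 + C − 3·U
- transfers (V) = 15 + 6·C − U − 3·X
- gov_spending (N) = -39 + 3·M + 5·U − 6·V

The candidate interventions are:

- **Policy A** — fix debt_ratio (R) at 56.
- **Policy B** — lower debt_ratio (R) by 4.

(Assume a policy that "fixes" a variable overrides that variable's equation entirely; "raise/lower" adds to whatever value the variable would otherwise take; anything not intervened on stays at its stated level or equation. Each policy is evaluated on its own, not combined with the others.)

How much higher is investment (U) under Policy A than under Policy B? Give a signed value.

105

Policy A (R := 56):
  C = 71
  R = 56
  U = 158 + 2·71 + 5·56 = 580
Policy B (R − 4):
  C = 71
  R = 39 − 4 = 35
  U = 158 + 2·71 + 5·35 = 475
U: 580 − 475 = 105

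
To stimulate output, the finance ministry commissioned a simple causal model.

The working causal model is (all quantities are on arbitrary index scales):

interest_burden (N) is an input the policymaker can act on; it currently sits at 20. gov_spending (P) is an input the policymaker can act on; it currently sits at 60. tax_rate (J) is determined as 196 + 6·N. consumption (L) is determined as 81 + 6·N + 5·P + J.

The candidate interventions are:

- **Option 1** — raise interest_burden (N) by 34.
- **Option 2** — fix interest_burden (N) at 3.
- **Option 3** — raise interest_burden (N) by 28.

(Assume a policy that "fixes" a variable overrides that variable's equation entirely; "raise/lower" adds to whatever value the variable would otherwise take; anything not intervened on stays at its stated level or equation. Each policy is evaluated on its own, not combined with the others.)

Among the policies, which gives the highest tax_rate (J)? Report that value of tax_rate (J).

Option 1 (N + 34):
  N = 20 + 34 = 54
  J = 196 + 6·54 = 520
Option 2 (N := 3):
  N = 3
  J = 196 + 6·3 = 214
Option 3 (N + 28):
  N = 20 + 28 = 48
  J = 196 + 6·48 = 484
Comparing — Option 1: J=520, Option 2: J=214, Option 3: J=484. Highest is 520 (Option 1).

520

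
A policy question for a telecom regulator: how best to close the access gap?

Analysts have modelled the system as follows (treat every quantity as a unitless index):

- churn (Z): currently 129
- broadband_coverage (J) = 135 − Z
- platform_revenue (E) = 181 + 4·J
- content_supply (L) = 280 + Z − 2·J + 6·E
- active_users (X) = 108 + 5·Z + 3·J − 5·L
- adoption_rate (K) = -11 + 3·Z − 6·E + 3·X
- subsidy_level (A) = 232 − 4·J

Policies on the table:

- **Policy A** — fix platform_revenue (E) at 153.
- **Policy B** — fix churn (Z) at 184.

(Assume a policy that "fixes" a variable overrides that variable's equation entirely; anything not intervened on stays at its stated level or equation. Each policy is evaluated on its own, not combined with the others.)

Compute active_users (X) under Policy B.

Policy B (Z := 184):
  Z = 184
  J = 135 − 184 = -49
  E = 181 + 4·(-49) = -15
  L = 280 + 184 − 2·(-49) + 6·(-15) = 472
  X = 108 + 5·184 + 3·(-49) − 5·472 = -1479

-1479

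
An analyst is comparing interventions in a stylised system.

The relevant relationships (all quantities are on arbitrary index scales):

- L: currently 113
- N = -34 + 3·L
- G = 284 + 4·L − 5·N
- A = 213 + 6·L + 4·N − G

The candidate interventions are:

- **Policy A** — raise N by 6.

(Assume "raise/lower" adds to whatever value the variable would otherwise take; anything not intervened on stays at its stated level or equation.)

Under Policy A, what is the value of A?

2954

Policy A (N + 6):
  L = 113
  N = -34 + 3·113 (+6 from intervention) = 311
  G = 284 + 4·113 − 5·311 = -819
  A = 213 + 6·113 + 4·311 − (-819) = 2954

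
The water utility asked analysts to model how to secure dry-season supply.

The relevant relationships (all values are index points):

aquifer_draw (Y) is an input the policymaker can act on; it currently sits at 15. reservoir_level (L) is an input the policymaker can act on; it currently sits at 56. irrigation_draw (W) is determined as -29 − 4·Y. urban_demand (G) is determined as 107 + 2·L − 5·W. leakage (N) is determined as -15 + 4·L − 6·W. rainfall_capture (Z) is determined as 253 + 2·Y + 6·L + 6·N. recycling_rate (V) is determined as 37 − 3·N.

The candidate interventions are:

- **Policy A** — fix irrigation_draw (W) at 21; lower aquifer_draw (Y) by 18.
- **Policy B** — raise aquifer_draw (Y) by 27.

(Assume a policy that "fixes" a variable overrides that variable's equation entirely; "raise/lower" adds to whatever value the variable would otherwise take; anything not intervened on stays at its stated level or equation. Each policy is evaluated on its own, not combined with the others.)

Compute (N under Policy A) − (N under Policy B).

Policy A (W := 21, Y − 18):
  Y = 15 − 18 = -3
  L = 56
  W = 21
  N = -15 + 4·56 − 6·21 = 83
Policy B (Y + 27):
  Y = 15 + 27 = 42
  L = 56
  W = -29 − 4·42 = -197
  N = -15 + 4·56 − 6·(-197) = 1391
N: 83 − 1391 = -1308

-1308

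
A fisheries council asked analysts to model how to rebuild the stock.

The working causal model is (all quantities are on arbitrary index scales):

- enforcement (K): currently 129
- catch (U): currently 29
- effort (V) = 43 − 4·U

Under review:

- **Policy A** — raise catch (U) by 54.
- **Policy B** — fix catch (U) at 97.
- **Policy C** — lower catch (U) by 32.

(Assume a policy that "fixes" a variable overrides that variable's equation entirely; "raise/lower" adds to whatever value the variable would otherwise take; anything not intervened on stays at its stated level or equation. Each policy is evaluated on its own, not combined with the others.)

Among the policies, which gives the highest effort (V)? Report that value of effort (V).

55

Policy A (U + 54):
  U = 29 + 54 = 83
  V = 43 − 4·83 = -289
Policy B (U := 97):
  U = 97
  V = 43 − 4·97 = -345
Policy C (U − 32):
  U = 29 − 32 = -3
  V = 43 − 4·(-3) = 55
Comparing — Policy A: V=-289, Policy B: V=-345, Policy C: V=55. Highest is 55 (Policy C).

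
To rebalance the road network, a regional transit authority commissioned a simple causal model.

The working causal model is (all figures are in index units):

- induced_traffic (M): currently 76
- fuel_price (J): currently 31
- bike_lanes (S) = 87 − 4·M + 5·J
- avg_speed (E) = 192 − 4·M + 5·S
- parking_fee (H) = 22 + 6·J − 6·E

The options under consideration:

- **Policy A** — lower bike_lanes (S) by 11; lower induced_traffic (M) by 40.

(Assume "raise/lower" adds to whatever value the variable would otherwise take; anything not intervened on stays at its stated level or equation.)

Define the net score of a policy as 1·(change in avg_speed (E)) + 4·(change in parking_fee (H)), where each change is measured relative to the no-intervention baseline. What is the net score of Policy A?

Baseline:
  M = 76
  J = 31
  S = 87 − 4·76 + 5·31 = -62
  E = 192 − 4·76 + 5·(-62) = -422
  H = 22 + 6·31 − 6·(-422) = 2740
Policy A (S − 11, M − 40):
  M = 76 − 40 = 36
  J = 31
  S = 87 − 4·36 + 5·31 (−11 from intervention) = 87
  E = 192 − 4·36 + 5·87 = 483
  H = 22 + 6·31 − 6·483 = -2690
ΔE = 483 − (-422) = 905; ΔH = -2690 − 2740 = -5430
Score = 1·905 + 4·(-5430) = -20815

-20815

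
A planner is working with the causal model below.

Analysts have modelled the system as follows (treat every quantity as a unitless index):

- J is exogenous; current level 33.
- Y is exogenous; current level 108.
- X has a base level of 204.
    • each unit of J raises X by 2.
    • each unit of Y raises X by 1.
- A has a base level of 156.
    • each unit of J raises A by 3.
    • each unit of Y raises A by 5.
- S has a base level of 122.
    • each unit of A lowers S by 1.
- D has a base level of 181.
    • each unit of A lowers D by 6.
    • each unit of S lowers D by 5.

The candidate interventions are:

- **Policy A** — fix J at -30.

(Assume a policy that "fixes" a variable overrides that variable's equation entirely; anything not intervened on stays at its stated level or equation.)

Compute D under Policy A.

Policy A (J := -30):
  J = -30
  Y = 108
  A = 156 + 3·(-30) + 5·108 = 606
  S = 122 − 606 = -484
  D = 181 − 6·606 − 5·(-484) = -1035

-1035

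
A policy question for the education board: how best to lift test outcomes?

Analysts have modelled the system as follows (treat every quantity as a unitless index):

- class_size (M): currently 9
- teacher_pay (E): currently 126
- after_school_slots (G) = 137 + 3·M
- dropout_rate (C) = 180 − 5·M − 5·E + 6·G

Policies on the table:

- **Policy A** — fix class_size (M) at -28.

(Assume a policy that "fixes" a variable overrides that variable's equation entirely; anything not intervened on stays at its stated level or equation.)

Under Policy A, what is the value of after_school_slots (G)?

53

Policy A (M := -28):
  M = -28
  G = 137 + 3·(-28) = 53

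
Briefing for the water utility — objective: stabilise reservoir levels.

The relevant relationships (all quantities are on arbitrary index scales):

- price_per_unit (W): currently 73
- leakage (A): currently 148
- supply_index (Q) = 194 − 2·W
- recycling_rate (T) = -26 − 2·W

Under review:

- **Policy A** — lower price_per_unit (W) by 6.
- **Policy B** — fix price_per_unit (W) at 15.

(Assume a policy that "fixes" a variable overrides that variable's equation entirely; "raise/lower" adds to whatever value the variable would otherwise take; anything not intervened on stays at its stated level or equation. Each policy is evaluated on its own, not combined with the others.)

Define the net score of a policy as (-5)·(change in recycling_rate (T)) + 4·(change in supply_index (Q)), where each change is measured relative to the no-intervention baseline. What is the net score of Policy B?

-116

Baseline:
  W = 73
  Q = 194 − 2·73 = 48
  T = -26 − 2·73 = -172
Policy B (W := 15):
  W = 15
  Q = 194 − 2·15 = 164
  T = -26 − 2·15 = -56
ΔT = -56 − (-172) = 116; ΔQ = 164 − 48 = 116
Score = (-5)·116 + 4·116 = -116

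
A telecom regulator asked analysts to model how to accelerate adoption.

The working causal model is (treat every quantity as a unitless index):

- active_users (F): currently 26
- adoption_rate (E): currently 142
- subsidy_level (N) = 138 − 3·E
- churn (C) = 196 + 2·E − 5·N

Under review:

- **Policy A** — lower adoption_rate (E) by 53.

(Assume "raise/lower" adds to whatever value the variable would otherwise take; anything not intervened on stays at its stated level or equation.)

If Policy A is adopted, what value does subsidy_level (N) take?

Policy A (E − 53):
  E = 142 − 53 = 89
  N = 138 − 3·89 = -129

-129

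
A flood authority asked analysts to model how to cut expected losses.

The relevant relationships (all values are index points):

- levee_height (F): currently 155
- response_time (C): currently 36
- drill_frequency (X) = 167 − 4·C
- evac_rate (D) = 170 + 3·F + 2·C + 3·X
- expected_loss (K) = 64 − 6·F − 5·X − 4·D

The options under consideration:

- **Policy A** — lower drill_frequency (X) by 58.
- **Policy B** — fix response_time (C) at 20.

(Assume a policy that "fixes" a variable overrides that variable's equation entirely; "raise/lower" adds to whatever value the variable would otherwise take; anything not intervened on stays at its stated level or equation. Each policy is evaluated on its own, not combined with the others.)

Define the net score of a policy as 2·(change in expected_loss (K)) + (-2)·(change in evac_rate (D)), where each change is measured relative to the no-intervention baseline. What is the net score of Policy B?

-2240

Baseline:
  F = 155
  C = 36
  X = 167 − 4·36 = 23
  D = 170 + 3·155 + 2·36 + 3·23 = 776
  K = 64 − 6·155 − 5·23 − 4·776 = -4085
Policy B (C := 20):
  F = 155
  C = 20
  X = 167 − 4·20 = 87
  D = 170 + 3·155 + 2·20 + 3·87 = 936
  K = 64 − 6·155 − 5·87 − 4·936 = -5045
ΔK = -5045 − (-4085) = -960; ΔD = 936 − 776 = 160
Score = 2·(-960) + (-2)·160 = -2240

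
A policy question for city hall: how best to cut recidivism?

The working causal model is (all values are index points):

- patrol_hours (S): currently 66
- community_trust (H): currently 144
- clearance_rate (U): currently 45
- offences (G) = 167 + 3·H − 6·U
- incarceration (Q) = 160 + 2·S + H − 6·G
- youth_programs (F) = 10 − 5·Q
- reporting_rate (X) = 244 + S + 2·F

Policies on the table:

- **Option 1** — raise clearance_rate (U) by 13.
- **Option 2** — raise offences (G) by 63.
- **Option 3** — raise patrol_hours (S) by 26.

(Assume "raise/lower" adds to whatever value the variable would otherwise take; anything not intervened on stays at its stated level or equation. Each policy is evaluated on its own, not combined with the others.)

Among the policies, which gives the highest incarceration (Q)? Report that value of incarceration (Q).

Option 1 (U + 13):
  S = 66
  H = 144
  U = 45 + 13 = 58
  G = 167 + 3·144 − 6·58 = 251
  Q = 160 + 2·66 + 144 − 6·251 = -1070
Option 2 (G + 63):
  S = 66
  H = 144
  U = 45
  G = 167 + 3·144 − 6·45 (+63 from intervention) = 392
  Q = 160 + 2·66 + 144 − 6·392 = -1916
Option 3 (S + 26):
  S = 66 + 26 = 92
  H = 144
  U = 45
  G = 167 + 3·144 − 6·45 = 329
  Q = 160 + 2·92 + 144 − 6·329 = -1486
Comparing — Option 1: Q=-1070, Option 2: Q=-1916, Option 3: Q=-1486. Highest is -1070 (Option 1).

-1070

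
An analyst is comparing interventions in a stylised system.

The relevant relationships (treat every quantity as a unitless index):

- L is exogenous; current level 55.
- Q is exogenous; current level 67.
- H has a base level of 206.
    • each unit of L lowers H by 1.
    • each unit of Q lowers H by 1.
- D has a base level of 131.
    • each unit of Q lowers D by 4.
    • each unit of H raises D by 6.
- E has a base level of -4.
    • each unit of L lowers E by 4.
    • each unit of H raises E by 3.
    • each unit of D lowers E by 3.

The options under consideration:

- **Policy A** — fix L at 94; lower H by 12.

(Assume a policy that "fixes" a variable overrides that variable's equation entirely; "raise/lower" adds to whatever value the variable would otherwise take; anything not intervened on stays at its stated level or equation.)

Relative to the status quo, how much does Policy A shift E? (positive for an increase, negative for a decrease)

609

Baseline:
  L = 55
  Q = 67
  H = 206 − 55 − 67 = 84
  D = 131 − 4·67 + 6·84 = 367
  E = -4 − 4·55 + 3·84 − 3·367 = -1073
Policy A (L := 94, H − 12):
  L = 94
  Q = 67
  H = 206 − 94 − 67 (−12 from intervention) = 33
  D = 131 − 4·67 + 6·33 = 61
  E = -4 − 4·94 + 3·33 − 3·61 = -464
Change in E: -464 − (-1073) = 609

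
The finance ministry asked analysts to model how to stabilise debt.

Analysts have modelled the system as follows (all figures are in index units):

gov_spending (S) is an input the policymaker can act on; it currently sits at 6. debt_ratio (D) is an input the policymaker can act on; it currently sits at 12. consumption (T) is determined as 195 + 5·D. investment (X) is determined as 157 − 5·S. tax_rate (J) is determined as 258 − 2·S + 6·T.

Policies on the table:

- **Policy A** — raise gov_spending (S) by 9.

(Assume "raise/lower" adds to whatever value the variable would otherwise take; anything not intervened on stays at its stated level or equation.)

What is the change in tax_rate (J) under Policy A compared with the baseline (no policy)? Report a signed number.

-18

Baseline:
  S = 6
  D = 12
  T = 195 + 5·12 = 255
  J = 258 − 2·6 + 6·255 = 1776
Policy A (S + 9):
  S = 6 + 9 = 15
  D = 12
  T = 195 + 5·12 = 255
  J = 258 − 2·15 + 6·255 = 1758
Change in J: 1758 − 1776 = -18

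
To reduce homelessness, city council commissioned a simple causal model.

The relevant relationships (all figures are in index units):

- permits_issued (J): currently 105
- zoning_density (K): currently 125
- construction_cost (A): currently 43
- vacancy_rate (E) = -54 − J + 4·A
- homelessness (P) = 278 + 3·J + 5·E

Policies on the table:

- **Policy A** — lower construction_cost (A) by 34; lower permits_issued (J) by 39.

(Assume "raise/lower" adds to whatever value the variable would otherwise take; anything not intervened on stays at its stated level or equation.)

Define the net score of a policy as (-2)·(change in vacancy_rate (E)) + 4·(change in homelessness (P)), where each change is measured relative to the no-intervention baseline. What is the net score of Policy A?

Baseline:
  J = 105
  A = 43
  E = -54 − 105 + 4·43 = 13
  P = 278 + 3·105 + 5·13 = 658
Policy A (A − 34, J − 39):
  J = 105 − 39 = 66
  A = 43 − 34 = 9
  E = -54 − 66 + 4·9 = -84
  P = 278 + 3·66 + 5·(-84) = 56
ΔE = -84 − 13 = -97; ΔP = 56 − 658 = -602
Score = (-2)·(-97) + 4·(-602) = -2214

-2214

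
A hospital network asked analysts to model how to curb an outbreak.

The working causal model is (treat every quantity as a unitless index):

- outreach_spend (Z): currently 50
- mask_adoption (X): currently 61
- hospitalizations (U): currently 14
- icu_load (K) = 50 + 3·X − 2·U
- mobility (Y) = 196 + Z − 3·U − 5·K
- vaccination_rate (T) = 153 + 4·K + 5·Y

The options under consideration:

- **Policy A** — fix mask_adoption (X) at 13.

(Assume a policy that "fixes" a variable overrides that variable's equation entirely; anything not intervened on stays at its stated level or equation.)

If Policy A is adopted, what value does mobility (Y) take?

-101

Policy A (X := 13):
  Z = 50
  X = 13
  U = 14
  K = 50 + 3·13 − 2·14 = 61
  Y = 196 + 50 − 3·14 − 5·61 = -101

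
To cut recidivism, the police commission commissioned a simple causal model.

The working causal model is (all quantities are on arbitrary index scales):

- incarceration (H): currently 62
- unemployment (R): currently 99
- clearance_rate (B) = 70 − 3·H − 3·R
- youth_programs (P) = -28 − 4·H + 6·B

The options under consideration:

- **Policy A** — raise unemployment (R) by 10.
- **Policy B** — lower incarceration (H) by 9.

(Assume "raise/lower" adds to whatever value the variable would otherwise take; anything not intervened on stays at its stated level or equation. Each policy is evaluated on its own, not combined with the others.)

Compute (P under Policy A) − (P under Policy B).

-378

Policy A (R + 10):
  H = 62
  R = 99 + 10 = 109
  B = 70 − 3·62 − 3·109 = -443
  P = -28 − 4·62 + 6·(-443) = -2934
Policy B (H − 9):
  H = 62 − 9 = 53
  R = 99
  B = 70 − 3·53 − 3·99 = -386
  P = -28 − 4·53 + 6·(-386) = -2556
P: -2934 − (-2556) = -378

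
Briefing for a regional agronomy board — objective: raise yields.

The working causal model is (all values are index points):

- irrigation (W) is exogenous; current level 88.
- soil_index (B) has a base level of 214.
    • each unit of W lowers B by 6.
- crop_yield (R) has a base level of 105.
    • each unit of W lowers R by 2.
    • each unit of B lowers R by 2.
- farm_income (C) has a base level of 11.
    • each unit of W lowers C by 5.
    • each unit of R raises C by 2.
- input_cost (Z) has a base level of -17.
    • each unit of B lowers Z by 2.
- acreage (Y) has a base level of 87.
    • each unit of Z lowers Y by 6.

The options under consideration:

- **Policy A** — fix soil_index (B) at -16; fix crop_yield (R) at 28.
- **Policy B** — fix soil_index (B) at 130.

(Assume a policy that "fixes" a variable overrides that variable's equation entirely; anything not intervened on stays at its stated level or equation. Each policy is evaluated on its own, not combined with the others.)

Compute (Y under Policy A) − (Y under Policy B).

-1752

Policy A (B := -16, R := 28):
  W = 88
  B = -16
  Z = -17 − 2·(-16) = 15
  Y = 87 − 6·15 = -3
Policy B (B := 130):
  W = 88
  B = 130
  Z = -17 − 2·130 = -277
  Y = 87 − 6·(-277) = 1749
Y: -3 − 1749 = -1752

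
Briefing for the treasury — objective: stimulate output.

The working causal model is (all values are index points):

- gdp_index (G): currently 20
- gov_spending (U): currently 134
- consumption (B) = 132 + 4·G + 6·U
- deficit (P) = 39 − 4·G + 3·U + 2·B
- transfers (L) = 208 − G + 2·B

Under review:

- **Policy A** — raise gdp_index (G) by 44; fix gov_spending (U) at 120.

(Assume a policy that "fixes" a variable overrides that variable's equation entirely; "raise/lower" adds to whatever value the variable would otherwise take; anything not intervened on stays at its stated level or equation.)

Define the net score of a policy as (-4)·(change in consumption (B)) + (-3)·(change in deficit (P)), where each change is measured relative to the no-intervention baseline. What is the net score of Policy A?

-266

Baseline:
  G = 20
  U = 134
  B = 132 + 4·20 + 6·134 = 1016
  P = 39 − 4·20 + 3·134 + 2·1016 = 2393
Policy A (G + 44, U := 120):
  G = 20 + 44 = 64
  U = 120
  B = 132 + 4·64 + 6·120 = 1108
  P = 39 − 4·64 + 3·120 + 2·1108 = 2359
ΔB = 1108 − 1016 = 92; ΔP = 2359 − 2393 = -34
Score = (-4)·92 + (-3)·(-34) = -266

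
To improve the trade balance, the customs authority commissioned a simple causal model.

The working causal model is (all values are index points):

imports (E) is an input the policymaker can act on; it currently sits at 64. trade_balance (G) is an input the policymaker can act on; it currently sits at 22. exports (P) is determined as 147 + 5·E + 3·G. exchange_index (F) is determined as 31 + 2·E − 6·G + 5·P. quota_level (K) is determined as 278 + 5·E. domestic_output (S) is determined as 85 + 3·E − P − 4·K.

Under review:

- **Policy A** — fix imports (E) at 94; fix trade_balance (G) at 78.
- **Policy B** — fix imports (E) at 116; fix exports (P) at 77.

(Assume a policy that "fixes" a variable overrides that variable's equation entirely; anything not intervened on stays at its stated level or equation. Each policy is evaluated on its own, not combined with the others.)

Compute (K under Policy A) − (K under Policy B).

-110

Policy A (E := 94, G := 78):
  E = 94
  K = 278 + 5·94 = 748
Policy B (E := 116, P := 77):
  E = 116
  K = 278 + 5·116 = 858
K: 748 − 858 = -110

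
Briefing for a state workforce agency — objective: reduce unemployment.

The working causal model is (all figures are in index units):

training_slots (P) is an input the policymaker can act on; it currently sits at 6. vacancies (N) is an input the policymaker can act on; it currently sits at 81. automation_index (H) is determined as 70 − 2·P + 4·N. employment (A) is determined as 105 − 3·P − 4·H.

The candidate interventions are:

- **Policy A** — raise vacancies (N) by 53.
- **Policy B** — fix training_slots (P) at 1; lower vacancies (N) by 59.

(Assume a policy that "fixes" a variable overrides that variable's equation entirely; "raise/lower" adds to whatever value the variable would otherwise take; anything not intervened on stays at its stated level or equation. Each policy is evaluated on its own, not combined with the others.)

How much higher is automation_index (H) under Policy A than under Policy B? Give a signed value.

Policy A (N + 53):
  P = 6
  N = 81 + 53 = 134
  H = 70 − 2·6 + 4·134 = 594
Policy B (P := 1, N − 59):
  P = 1
  N = 81 − 59 = 22
  H = 70 − 2·1 + 4·22 = 156
H: 594 − 156 = 438

438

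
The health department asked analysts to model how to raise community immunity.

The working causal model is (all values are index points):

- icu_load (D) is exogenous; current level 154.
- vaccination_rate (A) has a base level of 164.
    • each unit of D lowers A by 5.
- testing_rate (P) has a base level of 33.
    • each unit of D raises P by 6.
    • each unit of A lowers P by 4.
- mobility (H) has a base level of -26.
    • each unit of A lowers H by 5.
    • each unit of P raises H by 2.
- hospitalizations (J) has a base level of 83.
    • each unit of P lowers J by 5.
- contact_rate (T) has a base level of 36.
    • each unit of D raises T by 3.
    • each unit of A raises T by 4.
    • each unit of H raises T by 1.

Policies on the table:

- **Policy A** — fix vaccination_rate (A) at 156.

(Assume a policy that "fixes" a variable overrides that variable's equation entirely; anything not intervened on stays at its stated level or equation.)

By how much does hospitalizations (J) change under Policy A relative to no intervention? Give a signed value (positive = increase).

15240

Baseline:
  D = 154
  A = 164 − 5·154 = -606
  P = 33 + 6·154 − 4·(-606) = 3381
  J = 83 − 5·3381 = -16822
Policy A (A := 156):
  D = 154
  A = 156
  P = 33 + 6·154 − 4·156 = 333
  J = 83 − 5·333 = -1582
Change in J: -1582 − (-16822) = 15240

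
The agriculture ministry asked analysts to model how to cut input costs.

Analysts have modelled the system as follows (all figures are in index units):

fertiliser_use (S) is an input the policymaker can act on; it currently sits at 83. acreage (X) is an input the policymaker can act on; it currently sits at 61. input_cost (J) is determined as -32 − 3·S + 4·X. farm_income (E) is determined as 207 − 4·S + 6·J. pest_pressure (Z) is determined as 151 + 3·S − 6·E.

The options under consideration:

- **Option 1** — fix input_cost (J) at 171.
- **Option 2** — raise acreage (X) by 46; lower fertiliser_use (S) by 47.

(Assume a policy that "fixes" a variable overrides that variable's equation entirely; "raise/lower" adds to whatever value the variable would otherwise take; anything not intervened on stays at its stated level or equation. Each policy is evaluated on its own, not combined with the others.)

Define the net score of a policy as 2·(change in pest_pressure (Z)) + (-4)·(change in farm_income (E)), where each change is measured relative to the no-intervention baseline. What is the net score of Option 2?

-34490

Baseline:
  S = 83
  X = 61
  J = -32 − 3·83 + 4·61 = -37
  E = 207 − 4·83 + 6·(-37) = -347
  Z = 151 + 3·83 − 6·(-347) = 2482
Option 2 (X + 46, S − 47):
  S = 83 − 47 = 36
  X = 61 + 46 = 107
  J = -32 − 3·36 + 4·107 = 288
  E = 207 − 4·36 + 6·288 = 1791
  Z = 151 + 3·36 − 6·1791 = -10487
ΔZ = -10487 − 2482 = -12969; ΔE = 1791 − (-347) = 2138
Score = 2·(-12969) + (-4)·2138 = -34490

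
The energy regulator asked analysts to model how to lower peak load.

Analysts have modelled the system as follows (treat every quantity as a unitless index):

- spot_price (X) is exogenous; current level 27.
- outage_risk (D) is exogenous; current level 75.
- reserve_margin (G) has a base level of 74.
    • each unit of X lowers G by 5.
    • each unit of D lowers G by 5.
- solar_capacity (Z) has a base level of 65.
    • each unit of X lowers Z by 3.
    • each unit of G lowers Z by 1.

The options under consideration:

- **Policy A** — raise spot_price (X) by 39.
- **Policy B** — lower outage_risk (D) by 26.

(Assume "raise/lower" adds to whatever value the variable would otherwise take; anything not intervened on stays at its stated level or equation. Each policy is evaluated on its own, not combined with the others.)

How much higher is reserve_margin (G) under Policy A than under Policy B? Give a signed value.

-325

Policy A (X + 39):
  X = 27 + 39 = 66
  D = 75
  G = 74 − 5·66 − 5·75 = -631
Policy B (D − 26):
  X = 27
  D = 75 − 26 = 49
  G = 74 − 5·27 − 5·49 = -306
G: -631 − (-306) = -325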